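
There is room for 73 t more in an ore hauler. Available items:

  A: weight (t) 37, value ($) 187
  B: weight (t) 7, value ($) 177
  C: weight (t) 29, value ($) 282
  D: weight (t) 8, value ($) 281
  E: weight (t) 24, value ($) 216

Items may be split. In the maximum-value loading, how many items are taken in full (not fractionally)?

4

Greedy by value/weight ratio, highest first.
Order: D (281/8=35.12) > B (177/7=25.29) > C (282/29=9.72) > E (216/24=9.00) > A (187/37=5.05)
Fill: take D (8 @ 281) → take B (7 @ 177) → take C (29 @ 282) → take E (24 @ 216) → take 5/37 of A → 25.27; 73/73 used.
4 item(s) taken whole; one partial (take 5/37 of A).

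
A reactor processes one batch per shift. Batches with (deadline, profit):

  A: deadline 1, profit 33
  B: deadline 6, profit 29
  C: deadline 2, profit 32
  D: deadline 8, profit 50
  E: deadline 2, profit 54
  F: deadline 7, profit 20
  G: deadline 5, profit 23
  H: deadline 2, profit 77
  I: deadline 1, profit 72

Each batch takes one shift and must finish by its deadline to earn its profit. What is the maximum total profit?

271

Sort by profit descending; place each in the latest free slot ≤ its deadline.
Profit order: H=77 I=72 E=54 D=50 A=33 C=32 B=29 G=23 F=20
Assign: H→slot 2, I→slot 1, E skipped, D→slot 8, A skipped, C skipped, B→slot 6, G→slot 5, F→slot 7.
Slots: [1:I] [2:H] [5:G] [6:B] [7:F] [8:D]
Profit = 72 + 77 + 23 + 29 + 20 + 50 = 271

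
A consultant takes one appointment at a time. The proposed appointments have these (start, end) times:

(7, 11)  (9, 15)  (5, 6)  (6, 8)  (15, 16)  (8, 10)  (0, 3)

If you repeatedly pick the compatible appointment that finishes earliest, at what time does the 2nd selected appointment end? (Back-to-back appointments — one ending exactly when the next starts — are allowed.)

Greedy by earliest finish: after sorting by end time, pick each interval compatible with the last pick.
Sorted by end: (0,3)  (5,6)  (6,8)  (8,10)  (7,11)  (9,15)  (15,16)
take (0,3); take (5,6); take (6,8); take (8,10); skip (9,15); take (15,16).
Selected: (0,3) (5,6) (6,8) (8,10) (15,16)

6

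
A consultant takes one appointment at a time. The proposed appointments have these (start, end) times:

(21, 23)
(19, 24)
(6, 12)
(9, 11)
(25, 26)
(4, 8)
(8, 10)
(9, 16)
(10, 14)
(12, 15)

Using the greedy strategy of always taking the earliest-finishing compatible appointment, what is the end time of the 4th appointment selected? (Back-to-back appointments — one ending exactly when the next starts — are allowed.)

23

Sort by end time and greedily take each interval whose start is ≥ the last chosen end.
By end time: (4,8), (8,10), (9,11), (6,12), (10,14), (12,15), (9,16), (21,23), (19,24), (25,26).
Pick (4,8); next start ≥ 8 → (8,10); next start ≥ 10 → (10,14); next start ≥ 14 → (21,23); next start ≥ 23 → (25,26).
Selected: (4,8) (8,10) (10,14) (21,23) (25,26)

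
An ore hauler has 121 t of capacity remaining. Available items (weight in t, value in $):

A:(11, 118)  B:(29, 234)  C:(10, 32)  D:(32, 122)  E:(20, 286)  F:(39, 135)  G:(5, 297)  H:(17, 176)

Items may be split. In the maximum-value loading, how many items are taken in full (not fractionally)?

Sort by value per unit weight and fill in that order.
Order: G (297/5=59.40) > E (286/20=14.30) > A (118/11=10.73) > H (176/17=10.35) > B (234/29=8.07) > D (122/32=3.81) > F (135/39=3.46) > C (32/10=3.20)
Fill: take G (5 @ 297) → take E (20 @ 286) → take A (11 @ 118) → take H (17 @ 176) → take B (29 @ 234) → take D (32 @ 122) → take 7/39 of F → 24.23; 121/121 used.
6 item(s) taken whole; one partial (take 7/39 of F).

6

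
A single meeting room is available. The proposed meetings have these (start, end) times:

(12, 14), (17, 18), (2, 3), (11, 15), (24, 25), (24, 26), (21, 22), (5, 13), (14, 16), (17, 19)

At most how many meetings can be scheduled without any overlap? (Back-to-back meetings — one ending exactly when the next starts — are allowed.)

Sort by end time and greedily take each interval whose start is ≥ the last chosen end.
Sorted by end: (2,3)  (5,13)  (12,14)  (11,15)  (14,16)  (17,18)  (17,19)  (21,22)  (24,25)  (24,26)
take (2,3); take (5,13); skip (11,15); take (14,16); take (17,18); take (21,22); take (24,25).
Selected 6 meetings.

6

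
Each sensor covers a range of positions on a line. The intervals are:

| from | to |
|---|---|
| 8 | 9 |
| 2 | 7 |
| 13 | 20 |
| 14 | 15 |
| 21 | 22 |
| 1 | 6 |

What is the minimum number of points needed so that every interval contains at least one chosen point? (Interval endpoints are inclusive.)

4

Process intervals by earliest right end; each time one isn't hit yet, stab at its right endpoint.
By right end: [1,6]  [2,7]  [8,9]  [14,15]  [13,20]  [21,22]
[1,6] uncovered → point at 6; [8,9] uncovered → point at 9; [14,15] uncovered → point at 15; [21,22] uncovered → point at 22.
Points: 6, 9, 15, 22 (4 total).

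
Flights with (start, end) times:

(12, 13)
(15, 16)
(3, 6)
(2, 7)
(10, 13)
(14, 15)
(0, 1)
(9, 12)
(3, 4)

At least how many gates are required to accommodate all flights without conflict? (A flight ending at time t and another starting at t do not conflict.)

3

Count concurrent intervals with a sweep; the peak is the room count.
starts: [0, 2, 3, 3, 9, 10, 12, 14, 15]
ends:   [1, 4, 6, 7, 12, 13, 13, 15, 16]
s0→1 e1→0 s2→1 s3→2 s3→3  — peak 3.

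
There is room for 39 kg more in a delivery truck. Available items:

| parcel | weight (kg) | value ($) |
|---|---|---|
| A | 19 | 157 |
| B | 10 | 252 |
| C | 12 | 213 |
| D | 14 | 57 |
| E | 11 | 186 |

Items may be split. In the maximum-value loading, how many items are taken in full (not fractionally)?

Order: B (252/10=25.20) > C (213/12=17.75) > E (186/11=16.91) > A (157/19=8.26) > D (57/14=4.07)
Fill: take B (10 @ 252) → take C (12 @ 213) → take E (11 @ 186) → take 6/19 of A → 49.58; 39/39 used.
3 item(s) taken whole; one partial (take 6/19 of A).

3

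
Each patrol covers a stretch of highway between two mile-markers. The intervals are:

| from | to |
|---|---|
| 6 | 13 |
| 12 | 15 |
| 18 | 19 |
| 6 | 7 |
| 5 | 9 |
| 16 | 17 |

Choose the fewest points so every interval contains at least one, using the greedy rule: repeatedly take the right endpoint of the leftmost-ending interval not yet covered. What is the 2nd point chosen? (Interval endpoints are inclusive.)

15

Sort by right endpoint; whenever an interval is uncovered, place a point at its right end.
Sorted: [6,7] [5,9] [6,13] [12,15] [16,17] [18,19]
{[6,7],[5,9],[6,13]} hit by 7; {[12,15]} hit by 15; {[16,17]} hit by 17; {[18,19]} hit by 19.
Points: 7, 15, 17, 19 (4 total).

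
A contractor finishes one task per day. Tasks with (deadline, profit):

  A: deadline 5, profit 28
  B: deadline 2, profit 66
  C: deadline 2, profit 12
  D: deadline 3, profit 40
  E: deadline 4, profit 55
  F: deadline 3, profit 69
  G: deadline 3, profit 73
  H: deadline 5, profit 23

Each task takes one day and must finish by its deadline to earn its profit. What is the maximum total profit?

Sort by profit descending; place each in the latest free slot ≤ its deadline.
By profit: G(d3,73), F(d3,69), B(d2,66), E(d4,55), D(d3,40), A(d5,28), H(d5,23), C(d2,12)
G→slot 3; F→slot 2; B→slot 1; E→slot 4; D skipped; A→slot 5; H skipped; C skipped.
Profit = 66 + 69 + 73 + 55 + 28 = 291

291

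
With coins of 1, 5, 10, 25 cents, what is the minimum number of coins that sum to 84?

84 = 3×25 + 1×5 + 4×1
Total coins = 3 + 1 + 4 = 8

8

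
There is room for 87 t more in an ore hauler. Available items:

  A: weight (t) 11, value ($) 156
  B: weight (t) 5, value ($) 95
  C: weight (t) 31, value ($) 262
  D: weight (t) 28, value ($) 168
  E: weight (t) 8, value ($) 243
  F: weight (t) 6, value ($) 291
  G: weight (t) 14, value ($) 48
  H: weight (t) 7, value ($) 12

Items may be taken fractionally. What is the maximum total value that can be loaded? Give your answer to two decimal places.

1203.00

Ratios (sorted): F 48.50, E 30.38, B 19.00, A 14.18, C 8.45, D 6.00, G 3.43, H 1.71
take F (6 @ 291); take E (8 @ 243); take B (5 @ 95); take A (11 @ 156); take C (31 @ 262); take 26/28 of D → 156.00. Capacity used 87/87.
Total value = 1203.00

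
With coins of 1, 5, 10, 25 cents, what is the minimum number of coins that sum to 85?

4

Use the largest denomination that fits, subtract, and repeat.
85 = 3×25 + 1×10
Total coins = 3 + 1 = 4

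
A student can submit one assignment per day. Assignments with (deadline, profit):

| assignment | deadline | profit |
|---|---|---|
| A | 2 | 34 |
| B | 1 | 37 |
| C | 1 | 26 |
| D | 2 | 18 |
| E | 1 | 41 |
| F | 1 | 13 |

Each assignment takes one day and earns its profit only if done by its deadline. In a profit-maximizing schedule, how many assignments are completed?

2

Profit order: E=41 B=37 A=34 C=26 D=18 F=13
Assign: E→slot 1, B skipped, A→slot 2, C skipped, D skipped, F skipped.
Slots: [1:E] [2:A]
2 of 6 scheduled.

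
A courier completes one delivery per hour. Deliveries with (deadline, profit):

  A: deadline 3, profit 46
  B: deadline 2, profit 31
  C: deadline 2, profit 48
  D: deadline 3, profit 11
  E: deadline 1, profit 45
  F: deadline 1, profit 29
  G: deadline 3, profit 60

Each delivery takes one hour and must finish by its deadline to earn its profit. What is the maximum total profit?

154

Sort by profit descending; place each in the latest free slot ≤ its deadline.
Profit order: G=60 C=48 A=46 E=45 B=31 F=29 D=11
Assign: G→slot 3, C→slot 2, A→slot 1, E skipped, B skipped, F skipped, D skipped.
Slots: [1:A] [2:C] [3:G]
Profit = 46 + 48 + 60 = 154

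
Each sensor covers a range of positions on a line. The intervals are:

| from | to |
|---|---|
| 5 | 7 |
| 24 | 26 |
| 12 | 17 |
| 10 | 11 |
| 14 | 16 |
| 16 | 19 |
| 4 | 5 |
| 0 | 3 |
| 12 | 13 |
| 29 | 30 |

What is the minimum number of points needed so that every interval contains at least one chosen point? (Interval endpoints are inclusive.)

7

Sort by right endpoint; whenever an interval is uncovered, place a point at its right end.
Sorted: [0,3] [4,5] [5,7] [10,11] [12,13] [14,16] [12,17] [16,19] [24,26] [29,30]
{[0,3]} hit by 3; {[4,5],[5,7]} hit by 5; {[10,11]} hit by 11; {[12,13]} hit by 13; {[14,16],[12,17],[16,19]} hit by 16; {[24,26]} hit by 26; {[29,30]} hit by 30.
Points: 3, 5, 11, 13, 16, 26, 30 (7 total).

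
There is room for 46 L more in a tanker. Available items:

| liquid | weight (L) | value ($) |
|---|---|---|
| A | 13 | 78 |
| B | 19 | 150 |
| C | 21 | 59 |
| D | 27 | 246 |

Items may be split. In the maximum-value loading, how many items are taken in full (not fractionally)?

2

Greedy by value/weight ratio, highest first.
Order: D (246/27=9.11) > B (150/19=7.89) > A (78/13=6.00) > C (59/21=2.81)
Fill: take D (27 @ 246) → take B (19 @ 150); 46/46 used.
2 item(s) taken whole.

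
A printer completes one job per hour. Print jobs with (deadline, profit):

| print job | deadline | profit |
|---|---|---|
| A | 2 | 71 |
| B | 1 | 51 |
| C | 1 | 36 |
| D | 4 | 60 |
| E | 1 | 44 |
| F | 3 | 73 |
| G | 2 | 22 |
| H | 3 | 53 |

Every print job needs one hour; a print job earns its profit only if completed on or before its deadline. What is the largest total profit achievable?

By profit: F(d3,73), A(d2,71), D(d4,60), H(d3,53), B(d1,51), E(d1,44), C(d1,36), G(d2,22)
F→slot 3; A→slot 2; D→slot 4; H→slot 1; B skipped; E skipped; C skipped; G skipped.
Profit = 53 + 71 + 73 + 60 = 257

257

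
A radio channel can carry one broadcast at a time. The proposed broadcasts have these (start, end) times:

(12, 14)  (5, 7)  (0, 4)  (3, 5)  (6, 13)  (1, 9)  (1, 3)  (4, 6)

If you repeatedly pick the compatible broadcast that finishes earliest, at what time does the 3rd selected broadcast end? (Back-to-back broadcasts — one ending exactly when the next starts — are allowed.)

By end time: (1,3), (0,4), (3,5), (4,6), (5,7), (1,9), (6,13), (12,14).
Pick (1,3); next start ≥ 3 → (3,5); next start ≥ 5 → (5,7); next start ≥ 7 → (12,14).
Selected: (1,3) (3,5) (5,7) (12,14)

7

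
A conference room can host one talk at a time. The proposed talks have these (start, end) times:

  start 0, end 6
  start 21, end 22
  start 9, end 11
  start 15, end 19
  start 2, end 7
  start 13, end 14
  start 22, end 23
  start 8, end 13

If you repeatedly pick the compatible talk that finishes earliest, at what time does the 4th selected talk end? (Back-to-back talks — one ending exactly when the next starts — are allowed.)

Sorted by end: (0,6)  (2,7)  (9,11)  (8,13)  (13,14)  (15,19)  (21,22)  (22,23)
take (0,6); take (9,11); take (13,14); take (15,19); take (21,22); take (22,23).
Selected: (0,6) (9,11) (13,14) (15,19) (21,22) (22,23)

19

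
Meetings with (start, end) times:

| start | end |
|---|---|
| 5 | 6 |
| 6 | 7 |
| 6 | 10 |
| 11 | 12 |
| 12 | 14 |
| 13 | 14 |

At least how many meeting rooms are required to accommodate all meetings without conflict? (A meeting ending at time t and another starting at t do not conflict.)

starts: [5, 6, 6, 11, 12, 13]
ends:   [6, 7, 10, 12, 14, 14]
s5→1 e6→0 s6→1 s6→2  — peak 2.

2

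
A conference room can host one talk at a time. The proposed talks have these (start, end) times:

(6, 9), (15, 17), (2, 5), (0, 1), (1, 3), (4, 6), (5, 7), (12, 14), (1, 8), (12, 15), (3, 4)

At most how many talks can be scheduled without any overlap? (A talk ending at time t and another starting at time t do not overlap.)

7

Greedy by earliest finish: after sorting by end time, pick each interval compatible with the last pick.
By end time: (0,1), (1,3), (3,4), (2,5), (4,6), (5,7), (1,8), (6,9), (12,14), (12,15), (15,17).
Pick (0,1); next start ≥ 1 → (1,3); next start ≥ 3 → (3,4); next start ≥ 4 → (4,6); next start ≥ 6 → (6,9); next start ≥ 9 → (12,14); next start ≥ 14 → (15,17).
Selected 7 talks.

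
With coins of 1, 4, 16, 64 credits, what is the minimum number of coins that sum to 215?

Greedy: take as many of the largest coin as possible, then repeat with the remainder.
215 − 3×64→23 − 1×16→7 − 1×4→3 − 3×1→0
Total coins = 3 + 1 + 1 + 3 = 8

8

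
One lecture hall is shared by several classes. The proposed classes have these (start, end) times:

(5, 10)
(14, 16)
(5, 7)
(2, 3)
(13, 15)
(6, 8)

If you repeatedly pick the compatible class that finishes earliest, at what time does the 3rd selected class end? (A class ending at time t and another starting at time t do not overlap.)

Sorted by end: (2,3)  (5,7)  (6,8)  (5,10)  (13,15)  (14,16)
take (2,3); take (5,7); skip (5,10); take (13,15).
Selected: (2,3) (5,7) (13,15)

15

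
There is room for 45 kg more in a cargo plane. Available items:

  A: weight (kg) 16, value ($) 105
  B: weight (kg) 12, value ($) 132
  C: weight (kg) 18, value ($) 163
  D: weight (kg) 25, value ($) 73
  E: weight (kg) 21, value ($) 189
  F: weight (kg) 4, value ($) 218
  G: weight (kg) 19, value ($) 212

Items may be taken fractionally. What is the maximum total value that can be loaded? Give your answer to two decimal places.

Greedy by value/weight ratio, highest first.
Order: F (218/4=54.50) > G (212/19=11.16) > B (132/12=11.00) > C (163/18=9.06) > E (189/21=9.00) > A (105/16=6.56) > D (73/25=2.92)
Fill: take F (4 @ 218) → take G (19 @ 212) → take B (12 @ 132) → take 10/18 of C → 90.56; 45/45 used.
Total value = 652.56

652.56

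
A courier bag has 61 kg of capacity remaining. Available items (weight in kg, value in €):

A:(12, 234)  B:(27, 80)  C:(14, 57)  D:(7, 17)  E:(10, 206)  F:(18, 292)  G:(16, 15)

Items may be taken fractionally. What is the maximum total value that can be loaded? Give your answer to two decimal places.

Sort by value per unit weight and fill in that order.
Order: E (206/10=20.60) > A (234/12=19.50) > F (292/18=16.22) > C (57/14=4.07) > B (80/27=2.96) > D (17/7=2.43) > G (15/16=0.94)
Fill: take E (10 @ 206) → take A (12 @ 234) → take F (18 @ 292) → take C (14 @ 57) → take 7/27 of B → 20.74; 61/61 used.
Total value = 809.74

809.74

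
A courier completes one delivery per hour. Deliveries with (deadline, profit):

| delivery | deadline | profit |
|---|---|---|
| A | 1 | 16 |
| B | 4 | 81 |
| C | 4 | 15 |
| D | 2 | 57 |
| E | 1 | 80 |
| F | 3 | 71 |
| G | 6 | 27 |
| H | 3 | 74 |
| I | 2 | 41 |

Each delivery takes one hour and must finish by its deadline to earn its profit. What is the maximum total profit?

333

Take jobs in profit order; each goes to the latest open slot no later than its deadline.
Profit order: B=81 E=80 H=74 F=71 D=57 I=41 G=27 A=16 C=15
Assign: B→slot 4, E→slot 1, H→slot 3, F→slot 2, D skipped, I skipped, G→slot 6, A skipped, C skipped.
Slots: [1:E] [2:F] [3:H] [4:B] [6:G]
Profit = 80 + 71 + 74 + 81 + 27 = 333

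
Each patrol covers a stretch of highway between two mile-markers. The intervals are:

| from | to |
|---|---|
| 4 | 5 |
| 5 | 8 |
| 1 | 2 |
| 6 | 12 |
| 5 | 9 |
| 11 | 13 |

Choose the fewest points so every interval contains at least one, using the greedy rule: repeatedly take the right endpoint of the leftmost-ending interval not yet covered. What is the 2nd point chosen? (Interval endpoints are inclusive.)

5

Sort by right endpoint; whenever an interval is uncovered, place a point at its right end.
By right end: [1,2]  [4,5]  [5,8]  [5,9]  [6,12]  [11,13]
[1,2] uncovered → point at 2; [4,5] uncovered → point at 5; [6,12] uncovered → point at 12.
Points: 2, 5, 12 (3 total).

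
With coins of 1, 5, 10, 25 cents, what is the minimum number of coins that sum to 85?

4

Use the largest denomination that fits, subtract, and repeat.
85 = 3×25 + 1×10
Total coins = 3 + 1 = 4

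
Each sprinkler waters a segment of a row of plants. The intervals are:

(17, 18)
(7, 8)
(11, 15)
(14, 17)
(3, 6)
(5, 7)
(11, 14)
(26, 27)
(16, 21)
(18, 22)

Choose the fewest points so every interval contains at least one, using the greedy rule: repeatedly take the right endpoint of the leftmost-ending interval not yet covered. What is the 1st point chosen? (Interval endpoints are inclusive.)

Sorted: [3,6] [5,7] [7,8] [11,14] [11,15] [14,17] [17,18] [16,21] [18,22] [26,27]
{[3,6],[5,7]} hit by 6; {[7,8]} hit by 8; {[11,14],[11,15],[14,17]} hit by 14; {[17,18],[16,21],[18,22]} hit by 18; {[26,27]} hit by 27.
Points: 6, 8, 14, 18, 27 (5 total).

6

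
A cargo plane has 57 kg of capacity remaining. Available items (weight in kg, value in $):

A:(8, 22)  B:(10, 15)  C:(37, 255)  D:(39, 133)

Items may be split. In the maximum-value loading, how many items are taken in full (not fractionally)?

1

Greedy by value/weight ratio, highest first.
Ratios (sorted): C 6.89, D 3.41, A 2.75, B 1.50
take C (37 @ 255); take 20/39 of D → 68.21. Capacity used 57/57.
1 item(s) taken whole; one partial (take 20/39 of D).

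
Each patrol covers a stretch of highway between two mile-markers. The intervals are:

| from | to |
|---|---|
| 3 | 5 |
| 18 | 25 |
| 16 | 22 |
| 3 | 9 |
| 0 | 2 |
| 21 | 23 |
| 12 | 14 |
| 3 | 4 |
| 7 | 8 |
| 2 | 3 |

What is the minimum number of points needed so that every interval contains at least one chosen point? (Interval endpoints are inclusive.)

5

By right end: [0,2]  [2,3]  [3,4]  [3,5]  [7,8]  [3,9]  [12,14]  [16,22]  [21,23]  [18,25]
[0,2] uncovered → point at 2; [3,4] uncovered → point at 4; [7,8] uncovered → point at 8; [12,14] uncovered → point at 14; [16,22] uncovered → point at 22.
Points: 2, 4, 8, 14, 22 (5 total).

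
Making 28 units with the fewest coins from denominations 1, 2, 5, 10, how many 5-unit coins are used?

28 = 2×10 + 1×5 + 1×2 + 1×1
Count of 5: 1

1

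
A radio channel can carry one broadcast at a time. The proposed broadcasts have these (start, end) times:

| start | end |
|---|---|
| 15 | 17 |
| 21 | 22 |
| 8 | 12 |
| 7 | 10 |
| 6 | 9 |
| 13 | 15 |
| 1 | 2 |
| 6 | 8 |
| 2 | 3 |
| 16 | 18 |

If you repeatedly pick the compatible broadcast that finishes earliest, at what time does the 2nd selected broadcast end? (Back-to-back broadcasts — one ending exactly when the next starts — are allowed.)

3

Sorted by end: (1,2)  (2,3)  (6,8)  (6,9)  (7,10)  (8,12)  (13,15)  (15,17)  (16,18)  (21,22)
take (1,2); take (2,3); take (6,8); take (8,12); take (13,15); take (15,17); skip (16,18); take (21,22).
Selected: (1,2) (2,3) (6,8) (8,12) (13,15) (15,17) (21,22)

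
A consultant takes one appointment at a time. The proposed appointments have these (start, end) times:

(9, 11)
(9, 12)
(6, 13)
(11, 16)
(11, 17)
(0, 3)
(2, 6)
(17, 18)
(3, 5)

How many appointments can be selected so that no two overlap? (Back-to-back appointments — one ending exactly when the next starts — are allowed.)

Sort by end time and greedily take each interval whose start is ≥ the last chosen end.
By end time: (0,3), (3,5), (2,6), (9,11), (9,12), (6,13), (11,16), (11,17), (17,18).
Pick (0,3); next start ≥ 3 → (3,5); next start ≥ 5 → (9,11); next start ≥ 11 → (11,16); next start ≥ 16 → (17,18).
Selected 5 appointments.

5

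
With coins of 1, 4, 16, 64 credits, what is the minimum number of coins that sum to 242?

242 − 3×64→50 − 3×16→2 − 2×1→0
Total coins = 3 + 3 + 2 = 8

8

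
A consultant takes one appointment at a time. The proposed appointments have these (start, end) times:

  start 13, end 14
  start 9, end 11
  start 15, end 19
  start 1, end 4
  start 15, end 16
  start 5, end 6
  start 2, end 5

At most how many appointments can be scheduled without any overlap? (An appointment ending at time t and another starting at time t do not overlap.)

Order by finish time; keep every interval that doesn't clash with the previous kept one.
By end time: (1,4), (2,5), (5,6), (9,11), (13,14), (15,16), (15,19).
Pick (1,4); next start ≥ 4 → (5,6); next start ≥ 6 → (9,11); next start ≥ 11 → (13,14); next start ≥ 14 → (15,16).
Selected 5 appointments.

5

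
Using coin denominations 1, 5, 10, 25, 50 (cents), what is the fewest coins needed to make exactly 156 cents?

Use the largest denomination that fits, subtract, and repeat.
156 = 3×50 + 1×5 + 1×1
Total coins = 3 + 1 + 1 = 5

5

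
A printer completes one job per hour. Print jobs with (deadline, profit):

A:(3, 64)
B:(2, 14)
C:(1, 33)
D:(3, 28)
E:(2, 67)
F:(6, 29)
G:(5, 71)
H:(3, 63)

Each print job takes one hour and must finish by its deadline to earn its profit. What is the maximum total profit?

294

By profit: G(d5,71), E(d2,67), A(d3,64), H(d3,63), C(d1,33), F(d6,29), D(d3,28), B(d2,14)
G→slot 5; E→slot 2; A→slot 3; H→slot 1; C skipped; F→slot 6; D skipped; B skipped.
Profit = 63 + 67 + 64 + 71 + 29 = 294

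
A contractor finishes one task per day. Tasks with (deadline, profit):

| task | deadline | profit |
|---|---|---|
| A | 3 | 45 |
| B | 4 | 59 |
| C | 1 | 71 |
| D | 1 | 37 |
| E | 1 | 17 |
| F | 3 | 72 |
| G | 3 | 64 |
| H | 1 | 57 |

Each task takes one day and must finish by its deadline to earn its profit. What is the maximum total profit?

Sort by profit descending; place each in the latest free slot ≤ its deadline.
By profit: F(d3,72), C(d1,71), G(d3,64), B(d4,59), H(d1,57), A(d3,45), D(d1,37), E(d1,17)
F→slot 3; C→slot 1; G→slot 2; B→slot 4; H skipped; A skipped; D skipped; E skipped.
Profit = 71 + 64 + 72 + 59 = 266

266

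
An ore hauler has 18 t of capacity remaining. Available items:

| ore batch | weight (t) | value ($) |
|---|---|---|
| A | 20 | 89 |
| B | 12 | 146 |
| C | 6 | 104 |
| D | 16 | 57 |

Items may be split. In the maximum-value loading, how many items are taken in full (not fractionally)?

Sort by value per unit weight and fill in that order.
Order: C (104/6=17.33) > B (146/12=12.17) > A (89/20=4.45) > D (57/16=3.56)
Fill: take C (6 @ 104) → take B (12 @ 146); 18/18 used.
2 item(s) taken whole.

2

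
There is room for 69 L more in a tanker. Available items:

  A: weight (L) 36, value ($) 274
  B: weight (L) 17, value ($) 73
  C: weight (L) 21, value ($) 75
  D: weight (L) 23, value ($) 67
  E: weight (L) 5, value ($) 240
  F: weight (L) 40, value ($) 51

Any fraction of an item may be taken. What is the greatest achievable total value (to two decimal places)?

Greedy by value/weight ratio, highest first.
Ratios (sorted): E 48.00, A 7.61, B 4.29, C 3.57, D 2.91, F 1.27
take E (5 @ 240); take A (36 @ 274); take B (17 @ 73); take 11/21 of C → 39.29. Capacity used 69/69.
Total value = 626.29

626.29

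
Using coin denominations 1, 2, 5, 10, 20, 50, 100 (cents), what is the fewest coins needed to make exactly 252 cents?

252 = 2×100 + 1×50 + 1×2
Total coins = 2 + 1 + 1 = 4

4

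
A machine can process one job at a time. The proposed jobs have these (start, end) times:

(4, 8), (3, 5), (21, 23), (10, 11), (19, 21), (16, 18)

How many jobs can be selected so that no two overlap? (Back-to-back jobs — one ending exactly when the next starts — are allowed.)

5

Sorted by end: (3,5)  (4,8)  (10,11)  (16,18)  (19,21)  (21,23)
take (3,5); take (10,11); take (16,18); take (19,21); take (21,23).
Selected 5 jobs.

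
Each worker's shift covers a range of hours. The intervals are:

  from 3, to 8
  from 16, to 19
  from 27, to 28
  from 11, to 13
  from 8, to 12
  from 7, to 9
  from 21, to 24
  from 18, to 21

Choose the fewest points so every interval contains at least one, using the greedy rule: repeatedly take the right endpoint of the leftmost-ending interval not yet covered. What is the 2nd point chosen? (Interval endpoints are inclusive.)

Sort by right endpoint; whenever an interval is uncovered, place a point at its right end.
Sorted: [3,8] [7,9] [8,12] [11,13] [16,19] [18,21] [21,24] [27,28]
{[3,8],[7,9],[8,12]} hit by 8; {[11,13]} hit by 13; {[16,19],[18,21]} hit by 19; {[21,24]} hit by 24; {[27,28]} hit by 28.
Points: 8, 13, 19, 24, 28 (5 total).

13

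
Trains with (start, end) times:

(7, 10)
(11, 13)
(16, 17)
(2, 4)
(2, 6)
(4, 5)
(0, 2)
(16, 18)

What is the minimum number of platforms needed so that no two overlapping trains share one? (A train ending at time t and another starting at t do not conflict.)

starts: [0, 2, 2, 4, 7, 11, 16, 16]
ends:   [2, 4, 5, 6, 10, 13, 17, 18]
s0→1 e2→0 s2→1 s2→2  — peak 2.

2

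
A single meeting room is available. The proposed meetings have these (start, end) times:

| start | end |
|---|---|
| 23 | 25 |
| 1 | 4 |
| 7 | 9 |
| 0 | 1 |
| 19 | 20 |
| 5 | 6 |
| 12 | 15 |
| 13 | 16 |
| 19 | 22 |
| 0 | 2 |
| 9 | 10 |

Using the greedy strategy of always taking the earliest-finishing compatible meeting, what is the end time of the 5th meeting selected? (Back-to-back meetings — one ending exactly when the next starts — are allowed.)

By end time: (0,1), (0,2), (1,4), (5,6), (7,9), (9,10), (12,15), (13,16), (19,20), (19,22), (23,25).
Pick (0,1); next start ≥ 1 → (1,4); next start ≥ 4 → (5,6); next start ≥ 6 → (7,9); next start ≥ 9 → (9,10); next start ≥ 10 → (12,15); next start ≥ 15 → (19,20); next start ≥ 20 → (23,25).
Selected: (0,1) (1,4) (5,6) (7,9) (9,10) (12,15) (19,20) (23,25)

10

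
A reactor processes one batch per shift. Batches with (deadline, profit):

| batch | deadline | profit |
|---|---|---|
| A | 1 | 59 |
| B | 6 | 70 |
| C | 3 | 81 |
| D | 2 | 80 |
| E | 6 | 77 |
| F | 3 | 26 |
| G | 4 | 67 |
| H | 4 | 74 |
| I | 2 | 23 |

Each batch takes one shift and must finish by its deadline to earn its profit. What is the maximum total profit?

Sort by profit descending; place each in the latest free slot ≤ its deadline.
By profit: C(d3,81), D(d2,80), E(d6,77), H(d4,74), B(d6,70), G(d4,67), A(d1,59), F(d3,26), I(d2,23)
C→slot 3; D→slot 2; E→slot 6; H→slot 4; B→slot 5; G→slot 1; A skipped; F skipped; I skipped.
Profit = 67 + 80 + 81 + 74 + 70 + 77 = 449

449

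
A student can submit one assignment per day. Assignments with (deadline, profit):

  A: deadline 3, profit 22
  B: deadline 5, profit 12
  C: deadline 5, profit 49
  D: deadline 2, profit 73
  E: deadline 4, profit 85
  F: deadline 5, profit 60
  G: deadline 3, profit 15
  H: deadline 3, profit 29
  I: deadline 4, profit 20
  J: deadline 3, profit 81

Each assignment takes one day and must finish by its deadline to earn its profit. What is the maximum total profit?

348

Take jobs in profit order; each goes to the latest open slot no later than its deadline.
Profit order: E=85 J=81 D=73 F=60 C=49 H=29 A=22 I=20 G=15 B=12
Assign: E→slot 4, J→slot 3, D→slot 2, F→slot 5, C→slot 1, H skipped, A skipped, I skipped, G skipped, B skipped.
Slots: [1:C] [2:D] [3:J] [4:E] [5:F]
Profit = 49 + 73 + 81 + 85 + 60 = 348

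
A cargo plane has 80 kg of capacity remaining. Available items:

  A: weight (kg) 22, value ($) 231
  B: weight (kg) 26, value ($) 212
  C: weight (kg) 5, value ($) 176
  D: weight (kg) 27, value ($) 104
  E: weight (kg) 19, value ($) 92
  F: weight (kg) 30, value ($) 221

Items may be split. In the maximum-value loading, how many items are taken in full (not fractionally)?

3

Order: C (176/5=35.20) > A (231/22=10.50) > B (212/26=8.15) > F (221/30=7.37) > E (92/19=4.84) > D (104/27=3.85)
Fill: take C (5 @ 176) → take A (22 @ 231) → take B (26 @ 212) → take 27/30 of F → 198.90; 80/80 used.
3 item(s) taken whole; one partial (take 27/30 of F).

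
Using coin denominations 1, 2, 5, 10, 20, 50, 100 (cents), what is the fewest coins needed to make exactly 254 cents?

254 − 2×100→54 − 1×50→4 − 2×2→0
Total coins = 2 + 1 + 2 = 5

5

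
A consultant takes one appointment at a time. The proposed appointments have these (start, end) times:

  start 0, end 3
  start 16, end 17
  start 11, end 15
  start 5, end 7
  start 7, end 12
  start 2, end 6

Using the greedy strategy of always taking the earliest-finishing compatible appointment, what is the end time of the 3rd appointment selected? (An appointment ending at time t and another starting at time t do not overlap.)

Greedy by earliest finish: after sorting by end time, pick each interval compatible with the last pick.
Sorted by end: (0,3)  (2,6)  (5,7)  (7,12)  (11,15)  (16,17)
take (0,3); take (5,7); take (7,12); skip (11,15); take (16,17).
Selected: (0,3) (5,7) (7,12) (16,17)

12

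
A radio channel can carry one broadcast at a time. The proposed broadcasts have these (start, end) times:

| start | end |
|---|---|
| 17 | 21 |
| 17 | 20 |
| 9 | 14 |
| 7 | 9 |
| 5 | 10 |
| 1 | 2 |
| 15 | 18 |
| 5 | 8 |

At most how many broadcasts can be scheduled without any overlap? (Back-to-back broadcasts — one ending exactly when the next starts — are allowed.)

4

By end time: (1,2), (5,8), (7,9), (5,10), (9,14), (15,18), (17,20), (17,21).
Pick (1,2); next start ≥ 2 → (5,8); next start ≥ 8 → (9,14); next start ≥ 14 → (15,18).
Selected 4 broadcasts.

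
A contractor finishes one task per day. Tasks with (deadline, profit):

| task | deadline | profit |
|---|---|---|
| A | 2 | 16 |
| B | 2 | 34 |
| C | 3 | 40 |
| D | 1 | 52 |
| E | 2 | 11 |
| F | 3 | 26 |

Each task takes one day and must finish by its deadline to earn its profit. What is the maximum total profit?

126

Sort by profit descending; place each in the latest free slot ≤ its deadline.
Profit order: D=52 C=40 B=34 F=26 A=16 E=11
Assign: D→slot 1, C→slot 3, B→slot 2, F skipped, A skipped, E skipped.
Slots: [1:D] [2:B] [3:C]
Profit = 52 + 34 + 40 = 126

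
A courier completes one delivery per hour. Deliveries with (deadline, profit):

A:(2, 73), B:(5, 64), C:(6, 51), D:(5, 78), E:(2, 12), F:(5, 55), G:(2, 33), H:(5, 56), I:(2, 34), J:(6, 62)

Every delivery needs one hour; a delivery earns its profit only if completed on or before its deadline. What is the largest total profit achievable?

Sort by profit descending; place each in the latest free slot ≤ its deadline.
Profit order: D=78 A=73 B=64 J=62 H=56 F=55 C=51 I=34 G=33 E=12
Assign: D→slot 5, A→slot 2, B→slot 4, J→slot 6, H→slot 3, F→slot 1, C skipped, I skipped, G skipped, E skipped.
Slots: [1:F] [2:A] [3:H] [4:B] [5:D] [6:J]
Profit = 55 + 73 + 56 + 64 + 78 + 62 = 388

388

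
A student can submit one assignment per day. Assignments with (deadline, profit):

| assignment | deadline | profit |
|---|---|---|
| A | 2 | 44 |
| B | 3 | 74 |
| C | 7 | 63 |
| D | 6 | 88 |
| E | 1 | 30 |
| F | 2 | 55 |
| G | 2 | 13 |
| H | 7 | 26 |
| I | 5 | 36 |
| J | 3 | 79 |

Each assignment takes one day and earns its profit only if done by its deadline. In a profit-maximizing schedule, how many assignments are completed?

7

By profit: D(d6,88), J(d3,79), B(d3,74), C(d7,63), F(d2,55), A(d2,44), I(d5,36), E(d1,30), H(d7,26), G(d2,13)
D→slot 6; J→slot 3; B→slot 2; C→slot 7; F→slot 1; A skipped; I→slot 5; E skipped; H→slot 4; G skipped.
7 of 10 scheduled.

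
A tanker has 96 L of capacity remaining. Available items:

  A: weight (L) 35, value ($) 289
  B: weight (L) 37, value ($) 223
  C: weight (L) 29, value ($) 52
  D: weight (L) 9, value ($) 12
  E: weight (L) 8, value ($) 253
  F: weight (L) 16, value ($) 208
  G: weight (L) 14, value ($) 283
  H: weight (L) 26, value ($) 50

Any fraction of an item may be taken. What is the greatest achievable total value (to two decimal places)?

1171.62

Ratios (sorted): E 31.62, G 20.21, F 13.00, A 8.26, B 6.03, H 1.92, C 1.79, D 1.33
take E (8 @ 253); take G (14 @ 283); take F (16 @ 208); take A (35 @ 289); take 23/37 of B → 138.62. Capacity used 96/96.
Total value = 1171.62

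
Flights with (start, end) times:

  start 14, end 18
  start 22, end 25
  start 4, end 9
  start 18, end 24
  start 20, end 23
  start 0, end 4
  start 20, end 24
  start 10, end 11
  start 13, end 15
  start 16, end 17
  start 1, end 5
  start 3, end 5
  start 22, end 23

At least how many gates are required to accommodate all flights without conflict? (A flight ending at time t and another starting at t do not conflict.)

The answer is the maximum number of intervals overlapping at any instant.
starts: [0, 1, 3, 4, 10, 13, 14, 16, 18, 20, 20, 22, 22]
ends:   [4, 5, 5, 9, 11, 15, 17, 18, 23, 23, 24, 24, 25]
s0→1 s1→2 s3→3 e4→2 s4→3 e5→2 e5→1 e9→0 s10→1 e11→0 s13→1 s14→2 e15→1 s16→2 e17→1 e18→0 s18→1 s20→2 s20→3 s22→4 s22→5  — peak 5.

5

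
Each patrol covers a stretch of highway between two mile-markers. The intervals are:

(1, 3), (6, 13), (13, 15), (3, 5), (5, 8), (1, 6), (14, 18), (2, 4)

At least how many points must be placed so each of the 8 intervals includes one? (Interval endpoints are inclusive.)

3

By right end: [1,3]  [2,4]  [3,5]  [1,6]  [5,8]  [6,13]  [13,15]  [14,18]
[1,3] uncovered → point at 3; [5,8] uncovered → point at 8; [13,15] uncovered → point at 15.
Points: 3, 8, 15 (3 total).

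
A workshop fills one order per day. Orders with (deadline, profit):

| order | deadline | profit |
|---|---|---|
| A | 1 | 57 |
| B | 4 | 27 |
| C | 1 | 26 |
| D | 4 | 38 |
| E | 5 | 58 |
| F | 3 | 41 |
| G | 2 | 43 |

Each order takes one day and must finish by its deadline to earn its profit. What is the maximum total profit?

Take jobs in profit order; each goes to the latest open slot no later than its deadline.
Profit order: E=58 A=57 G=43 F=41 D=38 B=27 C=26
Assign: E→slot 5, A→slot 1, G→slot 2, F→slot 3, D→slot 4, B skipped, C skipped.
Slots: [1:A] [2:G] [3:F] [4:D] [5:E]
Profit = 57 + 43 + 41 + 38 + 58 = 237

237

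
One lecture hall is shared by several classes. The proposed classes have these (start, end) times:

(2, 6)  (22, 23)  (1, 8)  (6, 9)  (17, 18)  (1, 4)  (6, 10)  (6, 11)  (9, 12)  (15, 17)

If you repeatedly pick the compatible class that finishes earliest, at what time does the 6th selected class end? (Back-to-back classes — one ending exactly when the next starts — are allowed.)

Greedy by earliest finish: after sorting by end time, pick each interval compatible with the last pick.
Sorted by end: (1,4)  (2,6)  (1,8)  (6,9)  (6,10)  (6,11)  (9,12)  (15,17)  (17,18)  (22,23)
take (1,4); skip (1,8); take (6,9); take (9,12); take (15,17); take (17,18); take (22,23).
Selected: (1,4) (6,9) (9,12) (15,17) (17,18) (22,23)

23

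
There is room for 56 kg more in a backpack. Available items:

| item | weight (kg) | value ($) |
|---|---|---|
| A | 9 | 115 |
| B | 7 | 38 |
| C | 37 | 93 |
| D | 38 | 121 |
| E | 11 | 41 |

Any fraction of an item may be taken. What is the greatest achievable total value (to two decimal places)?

286.34

Sort by value per unit weight and fill in that order.
Order: A (115/9=12.78) > B (38/7=5.43) > E (41/11=3.73) > D (121/38=3.18) > C (93/37=2.51)
Fill: take A (9 @ 115) → take B (7 @ 38) → take E (11 @ 41) → take 29/38 of D → 92.34; 56/56 used.
Total value = 286.34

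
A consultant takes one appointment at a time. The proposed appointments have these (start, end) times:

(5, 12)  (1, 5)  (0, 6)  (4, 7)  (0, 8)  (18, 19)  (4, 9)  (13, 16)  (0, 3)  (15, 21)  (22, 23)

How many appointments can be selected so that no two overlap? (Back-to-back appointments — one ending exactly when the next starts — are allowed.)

5

Greedy by earliest finish: after sorting by end time, pick each interval compatible with the last pick.
By end time: (0,3), (1,5), (0,6), (4,7), (0,8), (4,9), (5,12), (13,16), (18,19), (15,21), (22,23).
Pick (0,3); next start ≥ 3 → (4,7); next start ≥ 7 → (13,16); next start ≥ 16 → (18,19); next start ≥ 19 → (22,23).
Selected 5 appointments.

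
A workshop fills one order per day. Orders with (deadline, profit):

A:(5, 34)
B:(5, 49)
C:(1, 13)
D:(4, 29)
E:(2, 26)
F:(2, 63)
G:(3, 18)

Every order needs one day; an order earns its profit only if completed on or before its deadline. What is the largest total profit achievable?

Profit order: F=63 B=49 A=34 D=29 E=26 G=18 C=13
Assign: F→slot 2, B→slot 5, A→slot 4, D→slot 3, E→slot 1, G skipped, C skipped.
Slots: [1:E] [2:F] [3:D] [4:A] [5:B]
Profit = 26 + 63 + 29 + 34 + 49 = 201

201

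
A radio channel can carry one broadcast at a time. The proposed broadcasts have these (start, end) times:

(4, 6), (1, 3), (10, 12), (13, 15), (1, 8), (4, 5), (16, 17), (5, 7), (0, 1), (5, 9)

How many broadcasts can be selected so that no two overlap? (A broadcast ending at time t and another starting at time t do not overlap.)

7

Order by finish time; keep every interval that doesn't clash with the previous kept one.
Sorted by end: (0,1)  (1,3)  (4,5)  (4,6)  (5,7)  (1,8)  (5,9)  (10,12)  (13,15)  (16,17)
take (0,1); take (1,3); take (4,5); skip (4,6); take (5,7); take (10,12); take (13,15); take (16,17).
Selected 7 broadcasts.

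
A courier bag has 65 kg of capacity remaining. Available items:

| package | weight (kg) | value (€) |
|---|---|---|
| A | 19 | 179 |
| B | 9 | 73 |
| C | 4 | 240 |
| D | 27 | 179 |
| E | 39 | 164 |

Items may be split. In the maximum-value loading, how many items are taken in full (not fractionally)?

4

Greedy by value/weight ratio, highest first.
Order: C (240/4=60.00) > A (179/19=9.42) > B (73/9=8.11) > D (179/27=6.63) > E (164/39=4.21)
Fill: take C (4 @ 240) → take A (19 @ 179) → take B (9 @ 73) → take D (27 @ 179) → take 6/39 of E → 25.23; 65/65 used.
4 item(s) taken whole; one partial (take 6/39 of E).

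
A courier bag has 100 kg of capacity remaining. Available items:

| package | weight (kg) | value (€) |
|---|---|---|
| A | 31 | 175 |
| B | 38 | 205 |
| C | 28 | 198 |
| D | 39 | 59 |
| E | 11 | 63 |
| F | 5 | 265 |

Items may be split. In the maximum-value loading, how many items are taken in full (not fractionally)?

4

Sort by value per unit weight and fill in that order.
Ratios (sorted): F 53.00, C 7.07, E 5.73, A 5.65, B 5.39, D 1.51
take F (5 @ 265); take C (28 @ 198); take E (11 @ 63); take A (31 @ 175); take 25/38 of B → 134.87. Capacity used 100/100.
4 item(s) taken whole; one partial (take 25/38 of B).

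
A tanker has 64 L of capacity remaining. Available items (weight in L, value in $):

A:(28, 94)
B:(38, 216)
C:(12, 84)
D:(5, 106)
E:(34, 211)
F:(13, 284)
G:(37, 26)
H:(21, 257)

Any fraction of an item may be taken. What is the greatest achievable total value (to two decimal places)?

Ratios (sorted): F 21.85, D 21.20, H 12.24, C 7.00, E 6.21, B 5.68, A 3.36, G 0.70
take F (13 @ 284); take D (5 @ 106); take H (21 @ 257); take C (12 @ 84); take 13/34 of E → 80.68. Capacity used 64/64.
Total value = 811.68

811.68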